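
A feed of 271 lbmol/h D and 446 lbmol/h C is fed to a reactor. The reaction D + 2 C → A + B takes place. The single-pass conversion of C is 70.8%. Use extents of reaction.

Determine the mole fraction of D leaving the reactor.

C reacted = 0.708 × 446 = 315.8 lbmol/h; ν_C = −2, so ξ = 315.8/2 = 157.9 lbmol/h.
Outlet amounts (n = n₀ + ν ξ):
  D: 271 − 1(157.9) = 113.1
  C: 446 − 2(157.9) = 130.2
  A: 0 + 1(157.9) = 157.9
  B: 0 + 1(157.9) = 157.9
Total out = 559.1 lbmol/h; y_D = 113.1 / 559.1 = 0.2023.

0.202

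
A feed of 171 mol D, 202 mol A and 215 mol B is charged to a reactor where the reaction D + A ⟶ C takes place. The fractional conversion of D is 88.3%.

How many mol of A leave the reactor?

D reacted = 0.883 × 171 = 151 mol; ν_D = −1, so ξ = 151/1 = 151 mol.
Outlet amounts (n = n₀ + ν ξ):
  D: 171 − 1(151) = 20.01
  A: 202 − 1(151) = 51.01
  C: 0 + 1(151) = 151
  B: 215 (inert)

51 mol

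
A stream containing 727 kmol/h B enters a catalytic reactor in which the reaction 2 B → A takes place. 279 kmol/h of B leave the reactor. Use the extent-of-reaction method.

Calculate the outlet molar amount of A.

For B: n = n₀ − 2ξ → 279 = 727 − 2ξ, giving ξ = 224 kmol/h.
Outlet amounts (n = n₀ + ν ξ):
  B: 727 − 2(224) = 279
  A: 0 + 1(224) = 224

224 kmol/h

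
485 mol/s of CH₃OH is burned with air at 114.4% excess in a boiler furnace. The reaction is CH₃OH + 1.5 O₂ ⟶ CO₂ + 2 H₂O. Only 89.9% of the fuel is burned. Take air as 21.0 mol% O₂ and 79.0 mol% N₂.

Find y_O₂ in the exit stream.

0.111

Stoichiometric O₂ = 1.5 × 485 = 727.5 mol/s; O₂ fed = 727.5 × 2.144 = 1560 mol/s.
N₂ fed = 1560 × 79/21 = 5868 mol/s.
Fuel reacted = 0.899 × 485 → ξ = 436 mol/s.
Outlet (n = n₀ + ν ξ):
  CH₃OH: 485 − 1(436) = 48.99
  O₂: 1560 − 1.5(436) = 905.7
  N₂: 5868 (inert)
  CO₂: 0 + 1(436) = 436
  H₂O: 0 + 2(436) = 872
Total out = 8130 mol/s; y_O₂ = 905.7 / 8130 = 0.1114.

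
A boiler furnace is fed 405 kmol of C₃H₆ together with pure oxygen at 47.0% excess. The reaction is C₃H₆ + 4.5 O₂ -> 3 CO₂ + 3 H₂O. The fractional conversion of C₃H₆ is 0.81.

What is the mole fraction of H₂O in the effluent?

0.303

Stoichiometric O₂ = 4.5 × 405 = 1822 kmol; O₂ fed = 1822 × 1.470 = 2679 kmol.
Fuel reacted = 0.81 × 405 → ξ = 328.1 kmol.
Outlet (n = n₀ + ν ξ):
  C₃H₆: 405 − 1(328.1) = 76.95
  O₂: 2679 − 4.5(328.1) = 1203
  CO₂: 0 + 3(328.1) = 984.2
  H₂O: 0 + 3(328.1) = 984.2
Total out = 3248 kmol; y_H₂O = 984.2 / 3248 = 0.303.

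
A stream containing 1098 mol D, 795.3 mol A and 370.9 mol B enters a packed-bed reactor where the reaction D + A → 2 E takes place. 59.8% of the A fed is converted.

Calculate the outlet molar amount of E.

951 mol

A reacted = 0.598 × 795.3 = 475.6 mol; ν_A = −1, so ξ = 475.6/1 = 475.6 mol.
Outlet amounts (n = n₀ + ν ξ):
  D: 1098 − 1(475.6) = 622.4
  A: 795.3 − 1(475.6) = 319.7
  E: 0 + 2(475.6) = 951.2
  B: 370.9 (inert)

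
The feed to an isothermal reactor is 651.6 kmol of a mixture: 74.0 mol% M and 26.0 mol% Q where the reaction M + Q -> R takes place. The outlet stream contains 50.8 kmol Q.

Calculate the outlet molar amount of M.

364 kmol

For Q: n = n₀ − 1ξ → 50.8 = 169.4 − 1ξ, giving ξ = 118.6 kmol.
Outlet amounts (n = n₀ + ν ξ):
  M: 482.2 − 1(118.6) = 363.6
  Q: 169.4 − 1(118.6) = 50.8
  R: 0 + 1(118.6) = 118.6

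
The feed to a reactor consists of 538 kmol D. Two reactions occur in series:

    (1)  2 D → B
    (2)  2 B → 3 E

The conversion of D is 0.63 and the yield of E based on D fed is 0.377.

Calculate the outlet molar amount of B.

Conversion of D: D consumed = 2ξ₁ = 0.63 × 538 → ξ₁ = 169.5 kmol.
Yield of E: 3ξ₂ / 538 = 0.377 → ξ₂ = 67.61 kmol.
Outlet amounts (n = n₀ + Σ ν·ξ):
  D: 538 − 2(169.5) = 199.1
  B: 0 + 1(169.5) − 2(67.61) = 34.25
  E: 0 + 3(67.61) = 202.8

34.3 kmol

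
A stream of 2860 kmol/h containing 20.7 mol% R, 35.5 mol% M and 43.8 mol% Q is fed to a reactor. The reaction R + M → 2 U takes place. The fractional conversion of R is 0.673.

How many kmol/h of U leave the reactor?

797 kmol/h

R reacted = 0.673 × 592 = 398.4 kmol/h; ν_R = −1, so ξ = 398.4/1 = 398.4 kmol/h.
Outlet amounts (n = n₀ + ν ξ):
  R: 592 − 1(398.4) = 193.6
  M: 1015 − 1(398.4) = 616.9
  U: 0 + 2(398.4) = 796.9
  Q: 1253 (inert)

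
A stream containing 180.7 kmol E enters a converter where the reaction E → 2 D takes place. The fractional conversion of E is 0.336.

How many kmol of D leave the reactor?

E reacted = 0.336 × 180.7 = 60.72 kmol; ν_E = −1, so ξ = 60.72/1 = 60.72 kmol.
Outlet amounts (n = n₀ + ν ξ):
  E: 180.7 − 1(60.72) = 120
  D: 0 + 2(60.72) = 121.4

121 kmol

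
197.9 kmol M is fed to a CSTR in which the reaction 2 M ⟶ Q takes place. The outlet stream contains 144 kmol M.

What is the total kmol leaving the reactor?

171 kmol

For M: n = n₀ − 2ξ → 144 = 197.9 − 2ξ, giving ξ = 26.95 kmol.
Outlet amounts (n = n₀ + ν ξ):
  M: 197.9 − 2(26.95) = 144
  Q: 0 + 1(26.95) = 26.95
Total out = 144 + 26.95 = 170.9 kmol.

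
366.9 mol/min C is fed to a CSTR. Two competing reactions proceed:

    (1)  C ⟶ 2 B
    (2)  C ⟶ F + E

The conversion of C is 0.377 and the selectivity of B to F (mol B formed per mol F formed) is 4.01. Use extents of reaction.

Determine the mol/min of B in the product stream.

Conversion of C: C consumed = 0.377 × 366.9 = 138.3 mol/min = 1ξ₁ + 1ξ₂.
Selectivity: 2ξ₁ / (1ξ₂) = 4.01 → ξ₁ = 2.005 ξ₂.
Substitute: (1·2.005 + 1) ξ₂ = 138.3 → ξ₂ = 46.03 mol/min, ξ₁ = 92.29 mol/min.
Outlet amounts (n = n₀ + Σ ν·ξ):
  C: 366.9 − 1(92.29) − 1(46.03) = 228.6
  B: 0 + 2(92.29) = 184.6
  F: 0 + 1(46.03) = 46.03
  E: 0 + 1(46.03) = 46.03

185 mol/min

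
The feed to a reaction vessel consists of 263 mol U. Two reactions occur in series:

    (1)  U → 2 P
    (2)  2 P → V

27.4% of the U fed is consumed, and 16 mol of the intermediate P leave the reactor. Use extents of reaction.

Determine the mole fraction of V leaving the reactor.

Conversion of U: U consumed = 1ξ₁ = 0.274 × 263 → ξ₁ = 72.06 mol.
P balance: n_P = 0 + 2ξ₁ − 2ξ₂ = 16 → ξ₂ = (2·72.06 − 16)/2 = 64.06 mol.
Outlet amounts (n = n₀ + Σ ν·ξ):
  U: 263 − 1(72.06) = 190.9
  P: 0 + 2(72.06) − 2(64.06) = 16
  V: 0 + 1(64.06) = 64.06
Total out = 271 mol; y_V = 64.06 / 271 = 0.2364.

0.236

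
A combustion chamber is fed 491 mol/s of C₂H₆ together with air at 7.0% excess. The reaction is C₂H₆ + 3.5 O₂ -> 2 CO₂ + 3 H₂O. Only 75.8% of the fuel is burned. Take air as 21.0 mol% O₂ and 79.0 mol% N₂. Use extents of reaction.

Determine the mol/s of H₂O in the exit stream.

1120 mol/s

Stoichiometric O₂ = 3.5 × 491 = 1718 mol/s; O₂ fed = 1718 × 1.070 = 1839 mol/s.
N₂ fed = 1839 × 79/21 = 6917 mol/s.
Fuel reacted = 0.758 × 491 → ξ = 372.2 mol/s.
Outlet (n = n₀ + ν ξ):
  C₂H₆: 491 − 1(372.2) = 118.8
  O₂: 1839 − 3.5(372.2) = 536.2
  N₂: 6917 (inert)
  CO₂: 0 + 2(372.2) = 744.4
  H₂O: 0 + 3(372.2) = 1117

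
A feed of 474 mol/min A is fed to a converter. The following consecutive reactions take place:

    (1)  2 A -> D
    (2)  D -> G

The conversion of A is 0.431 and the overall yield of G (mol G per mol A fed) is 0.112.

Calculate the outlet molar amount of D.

49.1 mol/min

Conversion of A: A consumed = 2ξ₁ = 0.431 × 474 → ξ₁ = 102.1 mol/min.
Yield of G: 1ξ₂ / 474 = 0.112 → ξ₂ = 53.09 mol/min.
Outlet amounts (n = n₀ + Σ ν·ξ):
  A: 474 − 2(102.1) = 269.7
  D: 0 + 1(102.1) − 1(53.09) = 49.06
  G: 0 + 1(53.09) = 53.09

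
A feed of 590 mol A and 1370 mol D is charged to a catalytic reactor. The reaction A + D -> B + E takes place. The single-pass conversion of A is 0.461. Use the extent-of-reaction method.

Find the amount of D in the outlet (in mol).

1100 mol

A reacted = 0.461 × 590 = 272 mol; ν_A = −1, so ξ = 272/1 = 272 mol.
Outlet amounts (n = n₀ + ν ξ):
  A: 590 − 1(272) = 318
  D: 1370 − 1(272) = 1098
  B: 0 + 1(272) = 272
  E: 0 + 1(272) = 272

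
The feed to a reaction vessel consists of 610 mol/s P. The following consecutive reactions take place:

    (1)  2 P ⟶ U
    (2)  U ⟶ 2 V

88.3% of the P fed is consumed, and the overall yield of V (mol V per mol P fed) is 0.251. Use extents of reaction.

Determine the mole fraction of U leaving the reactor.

0.462

Conversion of P: P consumed = 2ξ₁ = 0.883 × 610 → ξ₁ = 269.3 mol/s.
Yield of V: 2ξ₂ / 610 = 0.251 → ξ₂ = 76.56 mol/s.
Outlet amounts (n = n₀ + Σ ν·ξ):
  P: 610 − 2(269.3) = 71.37
  U: 0 + 1(269.3) − 1(76.56) = 192.8
  V: 0 + 2(76.56) = 153.1
Total out = 417.2 mol/s; y_U = 192.8 / 417.2 = 0.462.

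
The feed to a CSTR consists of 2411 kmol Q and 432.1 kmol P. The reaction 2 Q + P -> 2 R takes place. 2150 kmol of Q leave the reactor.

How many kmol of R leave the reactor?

For Q: n = n₀ − 2ξ → 2150 = 2411 − 2ξ, giving ξ = 130.5 kmol.
Outlet amounts (n = n₀ + ν ξ):
  Q: 2411 − 2(130.5) = 2150
  P: 432.1 − 1(130.5) = 301.6
  R: 0 + 2(130.5) = 261

261 kmol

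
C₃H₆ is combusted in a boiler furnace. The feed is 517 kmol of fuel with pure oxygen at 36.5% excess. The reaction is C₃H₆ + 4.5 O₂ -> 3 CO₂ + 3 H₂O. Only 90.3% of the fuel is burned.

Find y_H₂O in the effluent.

0.357

Stoichiometric O₂ = 4.5 × 517 = 2326 kmol; O₂ fed = 2326 × 1.365 = 3176 kmol.
Fuel reacted = 0.903 × 517 → ξ = 466.9 kmol.
Outlet (n = n₀ + ν ξ):
  C₃H₆: 517 − 1(466.9) = 50.15
  O₂: 3176 − 4.5(466.9) = 1075
  CO₂: 0 + 3(466.9) = 1401
  H₂O: 0 + 3(466.9) = 1401
Total out = 3926 kmol; y_H₂O = 1401 / 3926 = 0.3567.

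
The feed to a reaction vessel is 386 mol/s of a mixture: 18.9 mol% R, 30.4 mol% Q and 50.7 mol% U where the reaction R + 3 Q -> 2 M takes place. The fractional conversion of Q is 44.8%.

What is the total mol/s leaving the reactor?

351 mol/s

Q reacted = 0.448 × 117.3 = 52.57 mol/s; ν_Q = −3, so ξ = 52.57/3 = 17.52 mol/s.
Outlet amounts (n = n₀ + ν ξ):
  R: 72.95 − 1(17.52) = 55.43
  Q: 117.3 − 3(17.52) = 64.77
  M: 0 + 2(17.52) = 35.05
  U: 195.7 (inert)
Total out = 55.43 + 64.77 + 35.05 + 195.7 = 351 mol/s.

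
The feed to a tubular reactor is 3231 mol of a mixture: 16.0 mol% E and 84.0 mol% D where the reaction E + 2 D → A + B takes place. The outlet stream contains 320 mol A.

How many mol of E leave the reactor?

197 mol

For A: n = n₀ + 1ξ → 320 = 0 + 1ξ, giving ξ = 320 mol.
Outlet amounts (n = n₀ + ν ξ):
  E: 517 − 1(320) = 197
  D: 2714 − 2(320) = 2074
  A: 0 + 1(320) = 320
  B: 0 + 1(320) = 320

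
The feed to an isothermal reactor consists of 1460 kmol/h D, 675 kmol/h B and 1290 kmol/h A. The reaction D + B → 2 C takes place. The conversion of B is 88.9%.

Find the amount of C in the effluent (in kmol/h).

B reacted = 0.889 × 675 = 600.1 kmol/h; ν_B = −1, so ξ = 600.1/1 = 600.1 kmol/h.
Outlet amounts (n = n₀ + ν ξ):
  D: 1460 − 1(600.1) = 859.9
  B: 675 − 1(600.1) = 74.92
  C: 0 + 2(600.1) = 1200
  A: 1290 (inert)

1200 kmol/h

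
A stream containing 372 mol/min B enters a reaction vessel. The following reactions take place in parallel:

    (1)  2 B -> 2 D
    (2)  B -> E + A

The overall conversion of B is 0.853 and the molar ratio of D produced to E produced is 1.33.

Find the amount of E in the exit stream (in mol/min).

136 mol/min

Conversion of B: B consumed = 0.853 × 372 = 317.3 mol/min = 2ξ₁ + 1ξ₂.
Selectivity: 2ξ₁ / (1ξ₂) = 1.33 → ξ₁ = 0.665 ξ₂.
Substitute: (2·0.665 + 1) ξ₂ = 317.3 → ξ₂ = 136.2 mol/min, ξ₁ = 90.56 mol/min.
Outlet amounts (n = n₀ + Σ ν·ξ):
  B: 372 − 2(90.56) − 1(136.2) = 54.68
  D: 0 + 2(90.56) = 181.1
  E: 0 + 1(136.2) = 136.2
  A: 0 + 1(136.2) = 136.2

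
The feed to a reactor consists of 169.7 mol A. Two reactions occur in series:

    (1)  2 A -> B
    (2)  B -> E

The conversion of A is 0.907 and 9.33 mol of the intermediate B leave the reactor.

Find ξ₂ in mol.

Conversion of A: A consumed = 2ξ₁ = 0.907 × 169.7 → ξ₁ = 76.96 mol.
B balance: n_B = 0 + 1ξ₁ − 1ξ₂ = 9.33 → ξ₂ = (1·76.96 − 9.33)/1 = 67.63 mol.
Outlet amounts (n = n₀ + Σ ν·ξ):
  A: 169.7 − 2(76.96) = 15.78
  B: 0 + 1(76.96) − 1(67.63) = 9.33
  E: 0 + 1(67.63) = 67.63

ξ₂ = 67.6 mol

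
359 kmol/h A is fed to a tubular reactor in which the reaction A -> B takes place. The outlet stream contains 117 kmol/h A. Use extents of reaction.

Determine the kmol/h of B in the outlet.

For A: n = n₀ − 1ξ → 117 = 359 − 1ξ, giving ξ = 242 kmol/h.
Outlet amounts (n = n₀ + ν ξ):
  A: 359 − 1(242) = 117
  B: 0 + 1(242) = 242

242 kmol/h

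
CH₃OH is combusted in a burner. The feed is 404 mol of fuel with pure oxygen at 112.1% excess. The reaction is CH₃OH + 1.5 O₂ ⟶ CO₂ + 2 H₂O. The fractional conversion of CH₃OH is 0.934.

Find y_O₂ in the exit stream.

0.383

Stoichiometric O₂ = 1.5 × 404 = 606 mol; O₂ fed = 606 × 2.121 = 1285 mol.
Fuel reacted = 0.934 × 404 → ξ = 377.3 mol.
Outlet (n = n₀ + ν ξ):
  CH₃OH: 404 − 1(377.3) = 26.66
  O₂: 1285 − 1.5(377.3) = 719.3
  CO₂: 0 + 1(377.3) = 377.3
  H₂O: 0 + 2(377.3) = 754.7
Total out = 1878 mol; y_O₂ = 719.3 / 1878 = 0.383.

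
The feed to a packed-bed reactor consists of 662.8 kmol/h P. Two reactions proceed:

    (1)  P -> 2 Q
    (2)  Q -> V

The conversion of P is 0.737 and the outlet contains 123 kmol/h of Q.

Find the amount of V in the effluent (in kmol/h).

Conversion of P: P consumed = 1ξ₁ = 0.737 × 662.8 → ξ₁ = 488.5 kmol/h.
Q balance: n_Q = 0 + 2ξ₁ − 1ξ₂ = 123 → ξ₂ = (2·488.5 − 123)/1 = 854 kmol/h.
Outlet amounts (n = n₀ + Σ ν·ξ):
  P: 662.8 − 1(488.5) = 174.3
  Q: 0 + 2(488.5) − 1(854) = 123
  V: 0 + 1(854) = 854

854 kmol/h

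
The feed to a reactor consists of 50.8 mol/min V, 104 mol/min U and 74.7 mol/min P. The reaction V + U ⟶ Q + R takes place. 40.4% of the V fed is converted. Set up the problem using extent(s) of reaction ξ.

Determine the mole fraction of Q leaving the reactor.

V reacted = 0.404 × 50.8 = 20.52 mol/min; ν_V = −1, so ξ = 20.52/1 = 20.52 mol/min.
Outlet amounts (n = n₀ + ν ξ):
  V: 50.8 − 1(20.52) = 30.28
  U: 104 − 1(20.52) = 83.48
  Q: 0 + 1(20.52) = 20.52
  R: 0 + 1(20.52) = 20.52
  P: 74.7 (inert)
Total out = 229.5 mol/min; y_Q = 20.52 / 229.5 = 0.08943.

0.0894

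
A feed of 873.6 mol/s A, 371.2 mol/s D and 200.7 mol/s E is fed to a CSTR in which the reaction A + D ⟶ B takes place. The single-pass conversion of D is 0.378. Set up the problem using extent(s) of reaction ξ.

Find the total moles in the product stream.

D reacted = 0.378 × 371.2 = 140.3 mol/s; ν_D = −1, so ξ = 140.3/1 = 140.3 mol/s.
Outlet amounts (n = n₀ + ν ξ):
  A: 873.6 − 1(140.3) = 733.3
  D: 371.2 − 1(140.3) = 230.9
  B: 0 + 1(140.3) = 140.3
  E: 200.7 (inert)
Total out = 733.3 + 230.9 + 140.3 + 200.7 = 1305 mol/s.

1310 mol/s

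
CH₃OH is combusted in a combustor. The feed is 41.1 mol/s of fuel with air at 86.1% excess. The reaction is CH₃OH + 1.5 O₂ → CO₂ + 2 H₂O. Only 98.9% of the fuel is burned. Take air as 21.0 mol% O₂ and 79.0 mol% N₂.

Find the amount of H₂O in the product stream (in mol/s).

81.3 mol/s

Stoichiometric O₂ = 1.5 × 41.1 = 61.65 mol/s; O₂ fed = 61.65 × 1.861 = 114.7 mol/s.
N₂ fed = 114.7 × 79/21 = 431.6 mol/s.
Fuel reacted = 0.989 × 41.1 → ξ = 40.65 mol/s.
Outlet (n = n₀ + ν ξ):
  CH₃OH: 41.1 − 1(40.65) = 0.4521
  O₂: 114.7 − 1.5(40.65) = 53.76
  N₂: 431.6 (inert)
  CO₂: 0 + 1(40.65) = 40.65
  H₂O: 0 + 2(40.65) = 81.3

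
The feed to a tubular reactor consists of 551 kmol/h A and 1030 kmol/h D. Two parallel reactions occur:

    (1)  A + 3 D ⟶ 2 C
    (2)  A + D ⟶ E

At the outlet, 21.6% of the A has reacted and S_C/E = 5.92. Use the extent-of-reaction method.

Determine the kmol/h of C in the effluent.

Conversion of A: A consumed = 0.216 × 551 = 119 kmol/h = 1ξ₁ + 1ξ₂.
Selectivity: 2ξ₁ / (1ξ₂) = 5.92 → ξ₁ = 2.96 ξ₂.
Substitute: (1·2.96 + 1) ξ₂ = 119 → ξ₂ = 30.05 kmol/h, ξ₁ = 88.96 kmol/h.
Outlet amounts (n = n₀ + Σ ν·ξ):
  A: 551 − 1(88.96) − 1(30.05) = 432
  D: 1030 − 3(88.96) − 1(30.05) = 733.1
  C: 0 + 2(88.96) = 177.9
  E: 0 + 1(30.05) = 30.05

178 kmol/h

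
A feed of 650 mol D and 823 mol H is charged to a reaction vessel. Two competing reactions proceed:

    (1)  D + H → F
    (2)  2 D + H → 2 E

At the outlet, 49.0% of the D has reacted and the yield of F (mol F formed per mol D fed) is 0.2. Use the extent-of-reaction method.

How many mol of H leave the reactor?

599 mol

Yield of F: 1ξ₁ / 650 = 0.2 → ξ₁ = 130 mol.
Conversion of D: 1ξ₁ + 2ξ₂ = 0.49 × 650 = 318.5 → ξ₂ = 94.25 mol.
Outlet amounts (n = n₀ + Σ ν·ξ):
  D: 650 − 1(130) − 2(94.25) = 331.5
  H: 823 − 1(130) − 1(94.25) = 598.8
  F: 0 + 1(130) = 130
  E: 0 + 2(94.25) = 188.5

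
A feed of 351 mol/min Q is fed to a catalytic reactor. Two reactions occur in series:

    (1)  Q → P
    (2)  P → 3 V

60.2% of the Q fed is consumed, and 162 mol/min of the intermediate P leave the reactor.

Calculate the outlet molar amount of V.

Conversion of Q: Q consumed = 1ξ₁ = 0.602 × 351 → ξ₁ = 211.3 mol/min.
P balance: n_P = 0 + 1ξ₁ − 1ξ₂ = 162 → ξ₂ = (1·211.3 − 162)/1 = 49.3 mol/min.
Outlet amounts (n = n₀ + Σ ν·ξ):
  Q: 351 − 1(211.3) = 139.7
  P: 0 + 1(211.3) − 1(49.3) = 162
  V: 0 + 3(49.3) = 147.9

148 mol/min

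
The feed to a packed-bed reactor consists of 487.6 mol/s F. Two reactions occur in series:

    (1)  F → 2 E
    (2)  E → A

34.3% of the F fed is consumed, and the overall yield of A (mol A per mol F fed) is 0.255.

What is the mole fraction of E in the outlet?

Conversion of F: F consumed = 1ξ₁ = 0.343 × 487.6 → ξ₁ = 167.2 mol/s.
Yield of A: 1ξ₂ / 487.6 = 0.255 → ξ₂ = 124.3 mol/s.
Outlet amounts (n = n₀ + Σ ν·ξ):
  F: 487.6 − 1(167.2) = 320.4
  E: 0 + 2(167.2) − 1(124.3) = 210.2
  A: 0 + 1(124.3) = 124.3
Total out = 654.8 mol/s; y_E = 210.2 / 654.8 = 0.3209.

0.321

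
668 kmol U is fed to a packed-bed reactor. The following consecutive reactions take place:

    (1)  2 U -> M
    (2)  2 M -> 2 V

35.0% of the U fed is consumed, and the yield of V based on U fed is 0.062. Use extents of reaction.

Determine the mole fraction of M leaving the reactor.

Conversion of U: U consumed = 2ξ₁ = 0.35 × 668 → ξ₁ = 116.9 kmol.
Yield of V: 2ξ₂ / 668 = 0.062 → ξ₂ = 20.71 kmol.
Outlet amounts (n = n₀ + Σ ν·ξ):
  U: 668 − 2(116.9) = 434.2
  M: 0 + 1(116.9) − 2(20.71) = 75.48
  V: 0 + 2(20.71) = 41.42
Total out = 551.1 kmol; y_M = 75.48 / 551.1 = 0.137.

0.137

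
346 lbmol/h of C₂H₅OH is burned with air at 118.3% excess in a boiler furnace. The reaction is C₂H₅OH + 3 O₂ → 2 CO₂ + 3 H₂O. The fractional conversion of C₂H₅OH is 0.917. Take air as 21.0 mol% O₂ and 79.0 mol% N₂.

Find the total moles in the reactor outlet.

11500 lbmol/h

Stoichiometric O₂ = 3 × 346 = 1038 lbmol/h; O₂ fed = 1038 × 2.183 = 2266 lbmol/h.
N₂ fed = 2266 × 79/21 = 8524 lbmol/h.
Fuel reacted = 0.917 × 346 → ξ = 317.3 lbmol/h.
Outlet (n = n₀ + ν ξ):
  C₂H₅OH: 346 − 1(317.3) = 28.72
  O₂: 2266 − 3(317.3) = 1314
  N₂: 8524 (inert)
  CO₂: 0 + 2(317.3) = 634.6
  H₂O: 0 + 3(317.3) = 951.8
Total out = 28.72 + 1314 + 8524 + 634.6 + 951.8 = 11450 lbmol/h.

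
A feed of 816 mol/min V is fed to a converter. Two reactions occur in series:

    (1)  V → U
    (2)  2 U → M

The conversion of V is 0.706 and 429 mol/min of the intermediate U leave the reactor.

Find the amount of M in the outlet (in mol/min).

73.5 mol/min

Conversion of V: V consumed = 1ξ₁ = 0.706 × 816 → ξ₁ = 576.1 mol/min.
U balance: n_U = 0 + 1ξ₁ − 2ξ₂ = 429 → ξ₂ = (1·576.1 − 429)/2 = 73.55 mol/min.
Outlet amounts (n = n₀ + Σ ν·ξ):
  V: 816 − 1(576.1) = 239.9
  U: 0 + 1(576.1) − 2(73.55) = 429
  M: 0 + 1(73.55) = 73.55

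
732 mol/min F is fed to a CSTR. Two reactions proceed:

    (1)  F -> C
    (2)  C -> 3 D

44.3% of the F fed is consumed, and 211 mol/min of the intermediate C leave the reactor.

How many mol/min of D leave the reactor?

340 mol/min

Conversion of F: F consumed = 1ξ₁ = 0.443 × 732 → ξ₁ = 324.3 mol/min.
C balance: n_C = 0 + 1ξ₁ − 1ξ₂ = 211 → ξ₂ = (1·324.3 − 211)/1 = 113.3 mol/min.
Outlet amounts (n = n₀ + Σ ν·ξ):
  F: 732 − 1(324.3) = 407.7
  C: 0 + 1(324.3) − 1(113.3) = 211
  D: 0 + 3(113.3) = 339.8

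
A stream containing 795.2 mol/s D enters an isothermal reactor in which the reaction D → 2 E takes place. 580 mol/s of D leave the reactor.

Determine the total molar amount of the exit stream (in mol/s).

1010 mol/s

For D: n = n₀ − 1ξ → 580 = 795.2 − 1ξ, giving ξ = 215.2 mol/s.
Outlet amounts (n = n₀ + ν ξ):
  D: 795.2 − 1(215.2) = 580
  E: 0 + 2(215.2) = 430.4
Total out = 580 + 430.4 = 1010 mol/s.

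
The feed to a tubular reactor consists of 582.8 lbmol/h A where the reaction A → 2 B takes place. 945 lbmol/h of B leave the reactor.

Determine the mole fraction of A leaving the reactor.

For B: n = n₀ + 2ξ → 945 = 0 + 2ξ, giving ξ = 472.5 lbmol/h.
Outlet amounts (n = n₀ + ν ξ):
  A: 582.8 − 1(472.5) = 110.3
  B: 0 + 2(472.5) = 945
Total out = 1055 lbmol/h; y_A = 110.3 / 1055 = 0.1045.

0.105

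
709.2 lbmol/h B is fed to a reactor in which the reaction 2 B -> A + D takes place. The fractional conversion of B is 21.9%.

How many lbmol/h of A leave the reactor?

77.7 lbmol/h

B reacted = 0.219 × 709.2 = 155.3 lbmol/h; ν_B = −2, so ξ = 155.3/2 = 77.66 lbmol/h.
Outlet amounts (n = n₀ + ν ξ):
  B: 709.2 − 2(77.66) = 553.9
  A: 0 + 1(77.66) = 77.66
  D: 0 + 1(77.66) = 77.66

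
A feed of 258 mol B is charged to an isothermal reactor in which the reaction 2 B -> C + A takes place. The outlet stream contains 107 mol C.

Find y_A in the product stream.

For C: n = n₀ + 1ξ → 107 = 0 + 1ξ, giving ξ = 107 mol.
Outlet amounts (n = n₀ + ν ξ):
  B: 258 − 2(107) = 44
  C: 0 + 1(107) = 107
  A: 0 + 1(107) = 107
Total out = 258 mol; y_A = 107 / 258 = 0.4147.

0.415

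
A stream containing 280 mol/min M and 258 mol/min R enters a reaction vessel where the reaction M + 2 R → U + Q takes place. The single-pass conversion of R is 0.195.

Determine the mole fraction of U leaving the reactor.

0.049

R reacted = 0.195 × 258 = 50.31 mol/min; ν_R = −2, so ξ = 50.31/2 = 25.16 mol/min.
Outlet amounts (n = n₀ + ν ξ):
  M: 280 − 1(25.16) = 254.8
  R: 258 − 2(25.16) = 207.7
  U: 0 + 1(25.16) = 25.16
  Q: 0 + 1(25.16) = 25.16
Total out = 512.8 mol/min; y_U = 25.16 / 512.8 = 0.04905.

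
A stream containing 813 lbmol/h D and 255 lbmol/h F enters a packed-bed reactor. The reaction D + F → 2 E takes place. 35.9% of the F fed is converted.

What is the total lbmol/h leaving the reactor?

F reacted = 0.359 × 255 = 91.55 lbmol/h; ν_F = −1, so ξ = 91.55/1 = 91.55 lbmol/h.
Outlet amounts (n = n₀ + ν ξ):
  D: 813 − 1(91.55) = 721.5
  F: 255 − 1(91.55) = 163.5
  E: 0 + 2(91.55) = 183.1
Total out = 721.5 + 163.5 + 183.1 = 1068 lbmol/h.

1070 lbmol/h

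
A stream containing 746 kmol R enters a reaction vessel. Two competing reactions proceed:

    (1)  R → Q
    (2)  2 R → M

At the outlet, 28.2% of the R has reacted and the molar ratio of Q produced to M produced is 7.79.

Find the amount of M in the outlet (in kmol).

Conversion of R: R consumed = 0.282 × 746 = 210.4 kmol = 1ξ₁ + 2ξ₂.
Selectivity: 1ξ₁ / (1ξ₂) = 7.79 → ξ₁ = 7.79 ξ₂.
Substitute: (1·7.79 + 2) ξ₂ = 210.4 → ξ₂ = 21.49 kmol, ξ₁ = 167.4 kmol.
Outlet amounts (n = n₀ + Σ ν·ξ):
  R: 746 − 1(167.4) − 2(21.49) = 535.6
  Q: 0 + 1(167.4) = 167.4
  M: 0 + 1(21.49) = 21.49

21.5 kmol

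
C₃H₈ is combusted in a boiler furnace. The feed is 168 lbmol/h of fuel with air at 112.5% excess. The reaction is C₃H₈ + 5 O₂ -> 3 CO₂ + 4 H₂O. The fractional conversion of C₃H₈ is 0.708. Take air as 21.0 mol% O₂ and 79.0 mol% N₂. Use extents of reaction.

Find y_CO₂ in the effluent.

Stoichiometric O₂ = 5 × 168 = 840 lbmol/h; O₂ fed = 840 × 2.125 = 1785 lbmol/h.
N₂ fed = 1785 × 79/21 = 6715 lbmol/h.
Fuel reacted = 0.708 × 168 → ξ = 118.9 lbmol/h.
Outlet (n = n₀ + ν ξ):
  C₃H₈: 168 − 1(118.9) = 49.06
  O₂: 1785 − 5(118.9) = 1190
  N₂: 6715 (inert)
  CO₂: 0 + 3(118.9) = 356.8
  H₂O: 0 + 4(118.9) = 475.8
Total out = 8787 lbmol/h; y_CO₂ = 356.8 / 8787 = 0.04061.

0.0406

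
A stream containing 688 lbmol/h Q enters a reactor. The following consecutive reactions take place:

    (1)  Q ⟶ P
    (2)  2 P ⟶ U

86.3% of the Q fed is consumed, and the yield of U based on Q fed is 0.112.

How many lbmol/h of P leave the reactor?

Conversion of Q: Q consumed = 1ξ₁ = 0.863 × 688 → ξ₁ = 593.7 lbmol/h.
Yield of U: 1ξ₂ / 688 = 0.112 → ξ₂ = 77.06 lbmol/h.
Outlet amounts (n = n₀ + Σ ν·ξ):
  Q: 688 − 1(593.7) = 94.26
  P: 0 + 1(593.7) − 2(77.06) = 439.6
  U: 0 + 1(77.06) = 77.06

440 lbmol/h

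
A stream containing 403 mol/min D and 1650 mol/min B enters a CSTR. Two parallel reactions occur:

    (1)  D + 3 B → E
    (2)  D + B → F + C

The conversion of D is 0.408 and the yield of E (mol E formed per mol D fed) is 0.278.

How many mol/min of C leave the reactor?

Yield of E: 1ξ₁ / 403 = 0.278 → ξ₁ = 112 mol/min.
Conversion of D: 1ξ₁ + 1ξ₂ = 0.408 × 403 = 164.4 → ξ₂ = 52.39 mol/min.
Outlet amounts (n = n₀ + Σ ν·ξ):
  D: 403 − 1(112) − 1(52.39) = 238.6
  B: 1650 − 3(112) − 1(52.39) = 1262
  E: 0 + 1(112) = 112
  F: 0 + 1(52.39) = 52.39
  C: 0 + 1(52.39) = 52.39

52.4 mol/min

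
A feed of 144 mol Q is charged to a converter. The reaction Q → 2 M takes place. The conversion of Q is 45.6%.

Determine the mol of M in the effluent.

131 mol

Q reacted = 0.456 × 144 = 65.66 mol; ν_Q = −1, so ξ = 65.66/1 = 65.66 mol.
Outlet amounts (n = n₀ + ν ξ):
  Q: 144 − 1(65.66) = 78.34
  M: 0 + 2(65.66) = 131.3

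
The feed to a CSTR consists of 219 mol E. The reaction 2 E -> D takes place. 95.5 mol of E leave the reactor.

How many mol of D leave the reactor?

For E: n = n₀ − 2ξ → 95.5 = 219 − 2ξ, giving ξ = 61.75 mol.
Outlet amounts (n = n₀ + ν ξ):
  E: 219 − 2(61.75) = 95.5
  D: 0 + 1(61.75) = 61.75

61.8 mol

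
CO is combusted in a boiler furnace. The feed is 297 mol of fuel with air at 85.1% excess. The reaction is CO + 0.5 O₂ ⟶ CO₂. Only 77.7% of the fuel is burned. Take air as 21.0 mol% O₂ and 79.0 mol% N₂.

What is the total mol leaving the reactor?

1490 mol

Stoichiometric O₂ = 0.5 × 297 = 148.5 mol; O₂ fed = 148.5 × 1.851 = 274.9 mol.
N₂ fed = 274.9 × 79/21 = 1034 mol.
Fuel reacted = 0.777 × 297 → ξ = 230.8 mol.
Outlet (n = n₀ + ν ξ):
  CO: 297 − 1(230.8) = 66.23
  O₂: 274.9 − 0.5(230.8) = 159.5
  N₂: 1034 (inert)
  CO₂: 0 + 1(230.8) = 230.8
Total out = 66.23 + 159.5 + 1034 + 230.8 = 1491 mol.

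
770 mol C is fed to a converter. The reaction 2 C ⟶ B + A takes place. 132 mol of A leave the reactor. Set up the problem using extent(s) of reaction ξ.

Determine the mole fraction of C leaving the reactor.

For A: n = n₀ + 1ξ → 132 = 0 + 1ξ, giving ξ = 132 mol.
Outlet amounts (n = n₀ + ν ξ):
  C: 770 − 2(132) = 506
  B: 0 + 1(132) = 132
  A: 0 + 1(132) = 132
Total out = 770 mol; y_C = 506 / 770 = 0.6571.

0.657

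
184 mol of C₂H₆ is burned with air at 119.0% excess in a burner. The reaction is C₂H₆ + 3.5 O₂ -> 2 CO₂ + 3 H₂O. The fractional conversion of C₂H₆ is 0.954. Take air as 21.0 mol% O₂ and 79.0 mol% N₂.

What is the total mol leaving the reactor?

Stoichiometric O₂ = 3.5 × 184 = 644 mol; O₂ fed = 644 × 2.190 = 1410 mol.
N₂ fed = 1410 × 79/21 = 5306 mol.
Fuel reacted = 0.954 × 184 → ξ = 175.5 mol.
Outlet (n = n₀ + ν ξ):
  C₂H₆: 184 − 1(175.5) = 8.464
  O₂: 1410 − 3.5(175.5) = 796
  N₂: 5306 (inert)
  CO₂: 0 + 2(175.5) = 351.1
  H₂O: 0 + 3(175.5) = 526.6
Total out = 8.464 + 796 + 5306 + 351.1 + 526.6 = 6988 mol.

6990 mol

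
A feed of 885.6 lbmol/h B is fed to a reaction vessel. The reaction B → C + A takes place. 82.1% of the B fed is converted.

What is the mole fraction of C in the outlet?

0.451

B reacted = 0.821 × 885.6 = 727.1 lbmol/h; ν_B = −1, so ξ = 727.1/1 = 727.1 lbmol/h.
Outlet amounts (n = n₀ + ν ξ):
  B: 885.6 − 1(727.1) = 158.5
  C: 0 + 1(727.1) = 727.1
  A: 0 + 1(727.1) = 727.1
Total out = 1613 lbmol/h; y_C = 727.1 / 1613 = 0.4509.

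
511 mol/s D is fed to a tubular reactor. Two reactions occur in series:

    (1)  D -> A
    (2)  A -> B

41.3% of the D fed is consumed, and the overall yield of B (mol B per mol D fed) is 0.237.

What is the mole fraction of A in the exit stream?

0.176

Conversion of D: D consumed = 1ξ₁ = 0.413 × 511 → ξ₁ = 211 mol/s.
Yield of B: 1ξ₂ / 511 = 0.237 → ξ₂ = 121.1 mol/s.
Outlet amounts (n = n₀ + Σ ν·ξ):
  D: 511 − 1(211) = 300
  A: 0 + 1(211) − 1(121.1) = 89.94
  B: 0 + 1(121.1) = 121.1
Total out = 511 mol/s; y_A = 89.94 / 511 = 0.176.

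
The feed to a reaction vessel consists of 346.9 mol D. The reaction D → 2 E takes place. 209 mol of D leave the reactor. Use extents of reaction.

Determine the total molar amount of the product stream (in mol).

485 mol

For D: n = n₀ − 1ξ → 209 = 346.9 − 1ξ, giving ξ = 137.9 mol.
Outlet amounts (n = n₀ + ν ξ):
  D: 346.9 − 1(137.9) = 209
  E: 0 + 2(137.9) = 275.8
Total out = 209 + 275.8 = 484.8 mol.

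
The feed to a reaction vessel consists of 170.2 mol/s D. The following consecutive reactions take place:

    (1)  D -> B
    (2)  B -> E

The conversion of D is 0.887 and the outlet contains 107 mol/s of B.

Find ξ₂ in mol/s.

Conversion of D: D consumed = 1ξ₁ = 0.887 × 170.2 → ξ₁ = 151 mol/s.
B balance: n_B = 0 + 1ξ₁ − 1ξ₂ = 107 → ξ₂ = (1·151 − 107)/1 = 43.97 mol/s.
Outlet amounts (n = n₀ + Σ ν·ξ):
  D: 170.2 − 1(151) = 19.23
  B: 0 + 1(151) − 1(43.97) = 107
  E: 0 + 1(43.97) = 43.97

ξ₂ = 44 mol/s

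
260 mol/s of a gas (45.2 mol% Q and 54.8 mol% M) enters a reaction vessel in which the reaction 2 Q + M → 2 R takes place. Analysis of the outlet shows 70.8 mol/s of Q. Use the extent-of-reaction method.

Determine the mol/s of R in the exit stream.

For Q: n = n₀ − 2ξ → 70.8 = 117.5 − 2ξ, giving ξ = 23.36 mol/s.
Outlet amounts (n = n₀ + ν ξ):
  Q: 117.5 − 2(23.36) = 70.8
  M: 142.5 − 1(23.36) = 119.1
  R: 0 + 2(23.36) = 46.72

46.7 mol/s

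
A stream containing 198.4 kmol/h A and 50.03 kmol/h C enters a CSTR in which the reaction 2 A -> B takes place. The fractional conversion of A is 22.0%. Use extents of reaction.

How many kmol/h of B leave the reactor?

A reacted = 0.22 × 198.4 = 43.65 kmol/h; ν_A = −2, so ξ = 43.65/2 = 21.82 kmol/h.
Outlet amounts (n = n₀ + ν ξ):
  A: 198.4 − 2(21.82) = 154.8
  B: 0 + 1(21.82) = 21.82
  C: 50.03 (inert)

21.8 kmol/h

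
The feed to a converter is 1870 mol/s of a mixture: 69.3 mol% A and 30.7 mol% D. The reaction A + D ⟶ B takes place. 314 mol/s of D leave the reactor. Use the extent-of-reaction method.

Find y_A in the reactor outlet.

0.643

For D: n = n₀ − 1ξ → 314 = 574.1 − 1ξ, giving ξ = 260.1 mol/s.
Outlet amounts (n = n₀ + ν ξ):
  A: 1296 − 1(260.1) = 1036
  D: 574.1 − 1(260.1) = 314
  B: 0 + 1(260.1) = 260.1
Total out = 1610 mol/s; y_A = 1036 / 1610 = 0.6434.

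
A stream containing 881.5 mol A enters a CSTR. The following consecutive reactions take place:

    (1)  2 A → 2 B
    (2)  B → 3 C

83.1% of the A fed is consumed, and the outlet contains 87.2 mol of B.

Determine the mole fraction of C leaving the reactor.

0.891

Conversion of A: A consumed = 2ξ₁ = 0.831 × 881.5 → ξ₁ = 366.3 mol.
B balance: n_B = 0 + 2ξ₁ − 1ξ₂ = 87.2 → ξ₂ = (2·366.3 − 87.2)/1 = 645.3 mol.
Outlet amounts (n = n₀ + Σ ν·ξ):
  A: 881.5 − 2(366.3) = 149
  B: 0 + 2(366.3) − 1(645.3) = 87.2
  C: 0 + 3(645.3) = 1936
Total out = 2172 mol; y_C = 1936 / 2172 = 0.8913.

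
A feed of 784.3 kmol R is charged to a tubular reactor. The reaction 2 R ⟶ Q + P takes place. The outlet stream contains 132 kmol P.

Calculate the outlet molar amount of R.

520 kmol

For P: n = n₀ + 1ξ → 132 = 0 + 1ξ, giving ξ = 132 kmol.
Outlet amounts (n = n₀ + ν ξ):
  R: 784.3 − 2(132) = 520.3
  Q: 0 + 1(132) = 132
  P: 0 + 1(132) = 132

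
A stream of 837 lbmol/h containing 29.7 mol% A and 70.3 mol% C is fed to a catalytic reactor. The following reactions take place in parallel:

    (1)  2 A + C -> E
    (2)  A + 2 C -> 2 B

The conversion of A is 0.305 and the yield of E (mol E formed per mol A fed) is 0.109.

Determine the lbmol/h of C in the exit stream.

Yield of E: 1ξ₁ / 248.6 = 0.109 → ξ₁ = 27.1 lbmol/h.
Conversion of A: 2ξ₁ + 1ξ₂ = 0.305 × 248.6 = 75.82 → ξ₂ = 21.63 lbmol/h.
Outlet amounts (n = n₀ + Σ ν·ξ):
  A: 248.6 − 2(27.1) − 1(21.63) = 172.8
  C: 588.4 − 1(27.1) − 2(21.63) = 518.1
  E: 0 + 1(27.1) = 27.1
  B: 0 + 2(21.63) = 43.25

518 lbmol/h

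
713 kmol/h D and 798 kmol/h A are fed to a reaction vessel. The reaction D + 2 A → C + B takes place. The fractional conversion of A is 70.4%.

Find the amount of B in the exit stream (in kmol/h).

281 kmol/h

A reacted = 0.704 × 798 = 561.8 kmol/h; ν_A = −2, so ξ = 561.8/2 = 280.9 kmol/h.
Outlet amounts (n = n₀ + ν ξ):
  D: 713 − 1(280.9) = 432.1
  A: 798 − 2(280.9) = 236.2
  C: 0 + 1(280.9) = 280.9
  B: 0 + 1(280.9) = 280.9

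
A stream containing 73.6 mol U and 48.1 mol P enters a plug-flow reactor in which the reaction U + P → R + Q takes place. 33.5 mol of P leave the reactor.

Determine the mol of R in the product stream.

For P: n = n₀ − 1ξ → 33.5 = 48.1 − 1ξ, giving ξ = 14.6 mol.
Outlet amounts (n = n₀ + ν ξ):
  U: 73.6 − 1(14.6) = 59
  P: 48.1 − 1(14.6) = 33.5
  R: 0 + 1(14.6) = 14.6
  Q: 0 + 1(14.6) = 14.6

14.6 mol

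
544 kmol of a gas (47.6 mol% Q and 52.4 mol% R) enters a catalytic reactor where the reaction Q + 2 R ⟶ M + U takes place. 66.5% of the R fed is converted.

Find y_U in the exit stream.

R reacted = 0.665 × 285.1 = 189.6 kmol; ν_R = −2, so ξ = 189.6/2 = 94.78 kmol.
Outlet amounts (n = n₀ + ν ξ):
  Q: 258.9 − 1(94.78) = 164.2
  R: 285.1 − 2(94.78) = 95.49
  M: 0 + 1(94.78) = 94.78
  U: 0 + 1(94.78) = 94.78
Total out = 449.2 kmol; y_U = 94.78 / 449.2 = 0.211.

0.211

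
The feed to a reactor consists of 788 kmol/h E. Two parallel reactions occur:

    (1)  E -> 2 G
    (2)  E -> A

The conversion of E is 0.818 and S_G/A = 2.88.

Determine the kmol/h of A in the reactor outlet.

Conversion of E: E consumed = 0.818 × 788 = 644.6 kmol/h = 1ξ₁ + 1ξ₂.
Selectivity: 2ξ₁ / (1ξ₂) = 2.88 → ξ₁ = 1.44 ξ₂.
Substitute: (1·1.44 + 1) ξ₂ = 644.6 → ξ₂ = 264.2 kmol/h, ξ₁ = 380.4 kmol/h.
Outlet amounts (n = n₀ + Σ ν·ξ):
  E: 788 − 1(380.4) − 1(264.2) = 143.4
  G: 0 + 2(380.4) = 760.8
  A: 0 + 1(264.2) = 264.2

264 kmol/h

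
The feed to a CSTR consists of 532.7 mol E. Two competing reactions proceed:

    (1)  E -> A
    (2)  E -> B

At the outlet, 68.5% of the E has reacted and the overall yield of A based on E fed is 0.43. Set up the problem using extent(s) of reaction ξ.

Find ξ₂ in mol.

ξ₂ = 136 mol

Yield of A: 1ξ₁ / 532.7 = 0.43 → ξ₁ = 229.1 mol.
Conversion of E: 1ξ₁ + 1ξ₂ = 0.685 × 532.7 = 364.9 → ξ₂ = 135.8 mol.
Outlet amounts (n = n₀ + Σ ν·ξ):
  E: 532.7 − 1(229.1) − 1(135.8) = 167.8
  A: 0 + 1(229.1) = 229.1
  B: 0 + 1(135.8) = 135.8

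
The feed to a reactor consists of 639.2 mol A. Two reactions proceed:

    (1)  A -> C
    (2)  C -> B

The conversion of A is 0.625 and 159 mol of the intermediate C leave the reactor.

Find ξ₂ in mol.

ξ₂ = 240 mol

Conversion of A: A consumed = 1ξ₁ = 0.625 × 639.2 → ξ₁ = 399.5 mol.
C balance: n_C = 0 + 1ξ₁ − 1ξ₂ = 159 → ξ₂ = (1·399.5 − 159)/1 = 240.5 mol.
Outlet amounts (n = n₀ + Σ ν·ξ):
  A: 639.2 − 1(399.5) = 239.7
  C: 0 + 1(399.5) − 1(240.5) = 159
  B: 0 + 1(240.5) = 240.5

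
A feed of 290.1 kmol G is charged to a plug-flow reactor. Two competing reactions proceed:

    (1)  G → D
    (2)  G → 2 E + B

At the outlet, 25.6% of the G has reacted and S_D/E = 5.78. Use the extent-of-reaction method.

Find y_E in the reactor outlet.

Conversion of G: G consumed = 0.256 × 290.1 = 74.27 kmol = 1ξ₁ + 1ξ₂.
Selectivity: 1ξ₁ / (2ξ₂) = 5.78 → ξ₁ = 11.56 ξ₂.
Substitute: (1·11.56 + 1) ξ₂ = 74.27 → ξ₂ = 5.913 kmol, ξ₁ = 68.35 kmol.
Outlet amounts (n = n₀ + Σ ν·ξ):
  G: 290.1 − 1(68.35) − 1(5.913) = 215.8
  D: 0 + 1(68.35) = 68.35
  E: 0 + 2(5.913) = 11.83
  B: 0 + 1(5.913) = 5.913
Total out = 301.9 kmol; y_E = 11.83 / 301.9 = 0.03917.

0.0392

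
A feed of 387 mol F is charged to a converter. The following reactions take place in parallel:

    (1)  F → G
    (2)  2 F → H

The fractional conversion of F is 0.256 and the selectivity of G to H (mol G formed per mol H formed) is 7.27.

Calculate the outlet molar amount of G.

Conversion of F: F consumed = 0.256 × 387 = 99.07 mol = 1ξ₁ + 2ξ₂.
Selectivity: 1ξ₁ / (1ξ₂) = 7.27 → ξ₁ = 7.27 ξ₂.
Substitute: (1·7.27 + 2) ξ₂ = 99.07 → ξ₂ = 10.69 mol, ξ₁ = 77.7 mol.
Outlet amounts (n = n₀ + Σ ν·ξ):
  F: 387 − 1(77.7) − 2(10.69) = 287.9
  G: 0 + 1(77.7) = 77.7
  H: 0 + 1(10.69) = 10.69

77.7 mol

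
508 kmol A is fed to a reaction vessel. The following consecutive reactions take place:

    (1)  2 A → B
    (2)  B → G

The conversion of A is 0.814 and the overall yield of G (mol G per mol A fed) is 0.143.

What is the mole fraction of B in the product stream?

0.445

Conversion of A: A consumed = 2ξ₁ = 0.814 × 508 → ξ₁ = 206.8 kmol.
Yield of G: 1ξ₂ / 508 = 0.143 → ξ₂ = 72.64 kmol.
Outlet amounts (n = n₀ + Σ ν·ξ):
  A: 508 − 2(206.8) = 94.49
  B: 0 + 1(206.8) − 1(72.64) = 134.1
  G: 0 + 1(72.64) = 72.64
Total out = 301.2 kmol; y_B = 134.1 / 301.2 = 0.4452.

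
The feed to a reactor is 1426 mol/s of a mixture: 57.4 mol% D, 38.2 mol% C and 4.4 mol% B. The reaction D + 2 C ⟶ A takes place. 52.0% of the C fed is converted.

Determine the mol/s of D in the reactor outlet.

677 mol/s

C reacted = 0.52 × 544.7 = 283.3 mol/s; ν_C = −2, so ξ = 283.3/2 = 141.6 mol/s.
Outlet amounts (n = n₀ + ν ξ):
  D: 818.5 − 1(141.6) = 676.9
  C: 544.7 − 2(141.6) = 261.5
  A: 0 + 1(141.6) = 141.6
  B: 62.74 (inert)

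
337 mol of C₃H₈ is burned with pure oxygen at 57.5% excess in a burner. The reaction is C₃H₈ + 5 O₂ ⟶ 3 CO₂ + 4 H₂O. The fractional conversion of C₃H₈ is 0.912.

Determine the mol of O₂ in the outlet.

Stoichiometric O₂ = 5 × 337 = 1685 mol; O₂ fed = 1685 × 1.575 = 2654 mol.
Fuel reacted = 0.912 × 337 → ξ = 307.3 mol.
Outlet (n = n₀ + ν ξ):
  C₃H₈: 337 − 1(307.3) = 29.66
  O₂: 2654 − 5(307.3) = 1117
  CO₂: 0 + 3(307.3) = 922
  H₂O: 0 + 4(307.3) = 1229

1120 mol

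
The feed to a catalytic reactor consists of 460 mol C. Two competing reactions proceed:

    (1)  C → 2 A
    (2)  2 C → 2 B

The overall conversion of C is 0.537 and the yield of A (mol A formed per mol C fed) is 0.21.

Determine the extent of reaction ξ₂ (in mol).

ξ₂ = 99.4 mol

Yield of A: 2ξ₁ / 460 = 0.21 → ξ₁ = 48.3 mol.
Conversion of C: 1ξ₁ + 2ξ₂ = 0.537 × 460 = 247 → ξ₂ = 99.36 mol.
Outlet amounts (n = n₀ + Σ ν·ξ):
  C: 460 − 1(48.3) − 2(99.36) = 213
  A: 0 + 2(48.3) = 96.6
  B: 0 + 2(99.36) = 198.7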